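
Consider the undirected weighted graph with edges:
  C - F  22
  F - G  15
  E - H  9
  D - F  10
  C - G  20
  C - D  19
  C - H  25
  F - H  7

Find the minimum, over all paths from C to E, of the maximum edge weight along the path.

Paths from C to E:
C -> F -> H -> E: max(22, 7, 9) = 22
C -> H -> E: max(25, 9) = 25
C -> D -> F -> H -> E: max(19, 10, 7, 9) = 19
C -> G -> F -> H -> E: max(20, 15, 7, 9) = 20
The minimum achievable maximum is 19.

19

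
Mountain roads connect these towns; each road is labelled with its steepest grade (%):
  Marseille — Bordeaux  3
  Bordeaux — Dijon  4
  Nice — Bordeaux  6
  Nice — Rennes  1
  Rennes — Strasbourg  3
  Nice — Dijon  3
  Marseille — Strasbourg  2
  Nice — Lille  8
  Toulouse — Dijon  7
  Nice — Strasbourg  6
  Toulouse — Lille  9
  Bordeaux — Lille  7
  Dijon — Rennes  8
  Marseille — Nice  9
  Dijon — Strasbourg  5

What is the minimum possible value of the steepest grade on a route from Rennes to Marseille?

Some routes from Rennes to Marseille:
Rennes - Nice - Bordeaux - Dijon - Strasbourg - Marseille: max(1, 6, 4, 5, 2) = 6
Rennes - Strasbourg - Marseille: max(3, 2) = 3
Rennes - Nice - Dijon - Bordeaux - Marseille: max(1, 3, 4, 3) = 4
Rennes - Strasbourg - Dijon - Bordeaux - Marseille: max(3, 5, 4, 3) = 5
Rennes - Nice - Dijon - Strasbourg - Marseille: max(1, 3, 5, 2) = 5
Smallest bottleneck: 3%.

3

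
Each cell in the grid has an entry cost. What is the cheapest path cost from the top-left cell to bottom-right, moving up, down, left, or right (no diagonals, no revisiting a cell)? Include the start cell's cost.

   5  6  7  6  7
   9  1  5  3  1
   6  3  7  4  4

25

One optimal route is (0,0) -> (0,1) -> (1,1) -> (1,2) -> (1,3) -> (1,4) -> (2,4).
Its cost is 5 + 6 + 1 + 5 + 3 + 1 + 4 = 25.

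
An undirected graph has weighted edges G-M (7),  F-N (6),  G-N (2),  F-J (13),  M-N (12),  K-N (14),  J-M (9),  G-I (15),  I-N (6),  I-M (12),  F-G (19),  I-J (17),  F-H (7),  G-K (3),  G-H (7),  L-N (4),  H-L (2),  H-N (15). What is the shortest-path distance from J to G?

Checking several routes:
J → I → N → G: 17 + 6 + 2 = 25
J → F → H → G: 13 + 7 + 7 = 27
J → F → N → G: 13 + 6 + 2 = 21
J → M → N → G: 9 + 12 + 2 = 23
J → M → G: 9 + 7 = 16
J → F → H → L → N → G: 13 + 7 + 2 + 4 + 2 = 28
Best route has total 16.

16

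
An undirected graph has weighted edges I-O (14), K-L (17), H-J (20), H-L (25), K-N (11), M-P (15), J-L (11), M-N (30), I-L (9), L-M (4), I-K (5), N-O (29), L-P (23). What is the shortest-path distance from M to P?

15

Some routes from M to P:
M -> L -> P: 4 + 23 = 27
M -> P: 15
M -> N -> K -> I -> L -> P: 30 + 11 + 5 + 9 + 23 = 78
Best route has total 15.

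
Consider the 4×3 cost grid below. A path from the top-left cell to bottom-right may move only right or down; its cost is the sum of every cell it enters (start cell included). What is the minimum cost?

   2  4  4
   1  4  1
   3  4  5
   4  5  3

One optimal route is (0,0)→(1,0)→(1,1)→(1,2)→(2,2)→(3,2).
Its cost is 2 + 1 + 4 + 1 + 5 + 3 = 16.
(Top row then right column would cost 19.)

16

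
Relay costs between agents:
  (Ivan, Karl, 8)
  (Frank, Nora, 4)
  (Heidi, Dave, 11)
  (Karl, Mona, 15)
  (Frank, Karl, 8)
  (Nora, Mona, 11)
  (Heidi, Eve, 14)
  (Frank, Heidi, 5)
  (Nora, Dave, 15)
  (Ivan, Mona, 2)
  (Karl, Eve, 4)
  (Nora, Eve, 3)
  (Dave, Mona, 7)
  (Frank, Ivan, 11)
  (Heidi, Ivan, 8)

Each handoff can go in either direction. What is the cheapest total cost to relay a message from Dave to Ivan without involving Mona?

19

A few of the Dave→Ivan routes:
Dave → Nora → Eve → Karl → Ivan: 15 + 3 + 4 + 8 = 30
Dave → Nora → Frank → Heidi → Ivan: 15 + 4 + 5 + 8 = 32
Dave → Heidi → Ivan: 11 + 8 = 19
Dave → Heidi → Frank → Ivan: 11 + 5 + 11 = 27
Dave → Nora → Frank → Ivan: 15 + 4 + 11 = 30
The minimum is 19.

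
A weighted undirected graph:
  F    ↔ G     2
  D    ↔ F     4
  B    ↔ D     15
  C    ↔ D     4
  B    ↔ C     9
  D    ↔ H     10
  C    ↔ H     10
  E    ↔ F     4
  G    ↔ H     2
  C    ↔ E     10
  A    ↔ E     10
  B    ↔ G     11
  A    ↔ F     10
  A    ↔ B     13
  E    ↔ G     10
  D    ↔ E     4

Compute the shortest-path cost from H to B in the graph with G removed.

Comparing a few candidate routes:
H -> D -> B: 10 + 15 = 25
H -> C -> B: 10 + 9 = 19
H -> D -> C -> B: 10 + 4 + 9 = 23
Best route has total 19.

19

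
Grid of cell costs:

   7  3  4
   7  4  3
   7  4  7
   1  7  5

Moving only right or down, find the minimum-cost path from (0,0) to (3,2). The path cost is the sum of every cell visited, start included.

29

Take [0,0] [0,1] [0,2] [1,2] [2,2] [3,2] for a total of 7 + 3 + 4 + 3 + 7 + 5 = 29.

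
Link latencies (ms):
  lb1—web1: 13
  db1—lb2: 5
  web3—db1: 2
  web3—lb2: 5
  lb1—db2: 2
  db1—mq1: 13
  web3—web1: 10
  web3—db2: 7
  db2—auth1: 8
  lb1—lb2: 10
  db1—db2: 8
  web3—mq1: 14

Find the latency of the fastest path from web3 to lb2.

Checking several routes:
web3 -> db2 -> db1 -> lb2: 7 + 8 + 5 = 20
web3 -> db2 -> lb1 -> lb2: 7 + 2 + 10 = 19
web3 -> mq1 -> db1 -> lb2: 14 + 13 + 5 = 32
web3 -> lb2: 5
web3 -> db1 -> db2 -> lb1 -> lb2: 2 + 8 + 2 + 10 = 22
web3 -> db1 -> lb2: 2 + 5 = 7
Best route has total 5 ms.

5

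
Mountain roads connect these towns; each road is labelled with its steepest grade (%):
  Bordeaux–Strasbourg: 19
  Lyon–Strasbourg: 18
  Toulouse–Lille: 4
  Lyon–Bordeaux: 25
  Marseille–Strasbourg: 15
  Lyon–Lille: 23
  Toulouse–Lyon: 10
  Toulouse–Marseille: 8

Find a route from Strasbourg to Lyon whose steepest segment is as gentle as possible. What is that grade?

15

Candidate routes:
Strasbourg -> Bordeaux -> Lyon: max(19, 25) = 25
Strasbourg -> Marseille -> Toulouse -> Lyon: max(15, 8, 10) = 15
Strasbourg -> Lyon: max(18) = 18
Strasbourg -> Marseille -> Toulouse -> Lille -> Lyon: max(15, 8, 4, 23) = 23
The minimum achievable maximum is 15%.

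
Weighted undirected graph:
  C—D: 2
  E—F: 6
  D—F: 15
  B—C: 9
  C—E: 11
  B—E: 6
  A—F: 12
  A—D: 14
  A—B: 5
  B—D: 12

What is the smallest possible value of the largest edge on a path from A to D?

A few of the A→D routes:
A -> B -> E -> C -> D: max(5, 6, 11, 2) = 11
A -> B -> C -> D: max(5, 9, 2) = 9
A -> F -> E -> B -> D: max(12, 6, 6, 12) = 12
A -> F -> E -> B -> C -> D: max(12, 6, 6, 9, 2) = 12
Best route has worst link 9.

9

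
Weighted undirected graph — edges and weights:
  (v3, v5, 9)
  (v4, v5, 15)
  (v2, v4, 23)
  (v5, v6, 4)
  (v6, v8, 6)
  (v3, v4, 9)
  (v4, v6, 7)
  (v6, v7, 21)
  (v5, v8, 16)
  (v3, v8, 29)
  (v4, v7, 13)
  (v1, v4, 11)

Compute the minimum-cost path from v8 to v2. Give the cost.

36

Comparing a few candidate routes:
v8→v6→v5→v3→v4→v2: 6 + 4 + 9 + 9 + 23 = 51
v8→v5→v6→v4→v2: 16 + 4 + 7 + 23 = 50
v8→v6→v4→v2: 6 + 7 + 23 = 36
v8→v6→v5→v4→v2: 6 + 4 + 15 + 23 = 48
Best route has total 36.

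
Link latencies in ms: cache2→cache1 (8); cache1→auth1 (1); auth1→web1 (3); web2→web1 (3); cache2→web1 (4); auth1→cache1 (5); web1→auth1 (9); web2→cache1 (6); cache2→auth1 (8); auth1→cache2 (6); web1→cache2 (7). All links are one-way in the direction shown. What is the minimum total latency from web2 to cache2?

10

Some routes from web2 to cache2:
web2 -> cache1 -> auth1 -> web1 -> cache2: 6 + 1 + 3 + 7 = 17
web2 -> web1 -> cache2: 3 + 7 = 10
web2 -> cache1 -> auth1 -> cache2: 6 + 1 + 6 = 13
Best route has total 10 ms.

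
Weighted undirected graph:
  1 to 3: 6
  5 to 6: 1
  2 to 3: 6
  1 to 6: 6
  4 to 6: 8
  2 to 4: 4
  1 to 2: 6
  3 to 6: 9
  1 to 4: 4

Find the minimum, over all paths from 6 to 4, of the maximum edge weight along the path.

Checking several routes:
6 → 1 → 2 → 4: max(6, 6, 4) = 6
6 → 1 → 4: max(6, 4) = 6
6 → 1 → 3 → 2 → 4: max(6, 6, 6, 4) = 6
Smallest bottleneck: 6.

6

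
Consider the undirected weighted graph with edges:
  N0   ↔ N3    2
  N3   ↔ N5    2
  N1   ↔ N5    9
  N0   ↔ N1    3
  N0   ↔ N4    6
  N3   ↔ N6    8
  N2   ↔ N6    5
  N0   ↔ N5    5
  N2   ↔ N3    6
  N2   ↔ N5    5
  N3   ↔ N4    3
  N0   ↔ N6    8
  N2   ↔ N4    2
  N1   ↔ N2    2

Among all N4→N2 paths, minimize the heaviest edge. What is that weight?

2

A few of the N4→N2 routes:
N4 → N3 → N5 → N2: max(3, 2, 5) = 5
N4 → N2: max(2) = 2
N4 → N3 → N0 → N1 → N2: max(3, 2, 3, 2) = 3
N4 → N3 → N5 → N0 → N1 → N2: max(3, 2, 5, 3, 2) = 5
The minimum achievable maximum is 2.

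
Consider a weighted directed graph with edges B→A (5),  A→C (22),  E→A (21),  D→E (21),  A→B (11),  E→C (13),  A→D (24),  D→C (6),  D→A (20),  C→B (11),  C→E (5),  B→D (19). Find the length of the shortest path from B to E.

Checking several routes:
B → D → E: 19 + 21 = 40
B → D → C → E: 19 + 6 + 5 = 30
B → A → C → E: 5 + 22 + 5 = 32
B → A → D → C → E: 5 + 24 + 6 + 5 = 40
Best route has total 30.

30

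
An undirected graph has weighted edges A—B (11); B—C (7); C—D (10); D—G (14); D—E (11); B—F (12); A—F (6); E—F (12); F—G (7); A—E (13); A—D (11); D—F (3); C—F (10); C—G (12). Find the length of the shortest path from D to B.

15

Checking several routes:
D - F - B: 3 + 12 = 15
D - F - C - B: 3 + 10 + 7 = 20
D - A - B: 11 + 11 = 22
D - F - A - B: 3 + 6 + 11 = 20
D - C - B: 10 + 7 = 17
Best route has total 15.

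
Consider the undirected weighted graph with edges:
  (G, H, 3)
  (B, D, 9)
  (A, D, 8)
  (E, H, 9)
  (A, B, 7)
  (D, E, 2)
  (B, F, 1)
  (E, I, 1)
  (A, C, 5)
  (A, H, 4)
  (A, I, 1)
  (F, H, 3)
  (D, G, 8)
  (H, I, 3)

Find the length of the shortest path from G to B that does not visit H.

17

Paths from G to B avoiding H:
G - D - A - B: 8 + 8 + 7 = 23
G - D - B: 8 + 9 = 17
G - D - E - I - A - B: 8 + 2 + 1 + 1 + 7 = 19
Best route has total 17.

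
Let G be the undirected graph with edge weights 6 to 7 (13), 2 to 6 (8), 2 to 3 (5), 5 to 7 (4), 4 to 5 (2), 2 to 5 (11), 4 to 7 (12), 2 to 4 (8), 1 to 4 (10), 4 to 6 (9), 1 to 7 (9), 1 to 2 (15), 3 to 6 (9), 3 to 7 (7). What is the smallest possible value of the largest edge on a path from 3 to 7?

Checking several routes:
3 -> 2 -> 4 -> 5 -> 7: max(5, 8, 2, 4) = 8
3 -> 2 -> 6 -> 4 -> 5 -> 7: max(5, 8, 9, 2, 4) = 9
3 -> 7: max(7) = 7
Best route has worst link 7.

7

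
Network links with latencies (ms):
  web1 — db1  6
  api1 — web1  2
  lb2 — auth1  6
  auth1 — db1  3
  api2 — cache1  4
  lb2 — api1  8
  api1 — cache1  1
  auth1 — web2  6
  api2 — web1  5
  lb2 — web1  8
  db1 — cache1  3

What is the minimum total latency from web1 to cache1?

Some routes from web1 to cache1:
web1-db1-cache1: 6 + 3 = 9
web1-api1-lb2-auth1-db1-cache1: 2 + 8 + 6 + 3 + 3 = 22
web1-api2-cache1: 5 + 4 = 9
web1-lb2-api1-cache1: 8 + 8 + 1 = 17
web1-api1-cache1: 2 + 1 = 3
web1-lb2-auth1-db1-cache1: 8 + 6 + 3 + 3 = 20
Best route has total 3 ms.

3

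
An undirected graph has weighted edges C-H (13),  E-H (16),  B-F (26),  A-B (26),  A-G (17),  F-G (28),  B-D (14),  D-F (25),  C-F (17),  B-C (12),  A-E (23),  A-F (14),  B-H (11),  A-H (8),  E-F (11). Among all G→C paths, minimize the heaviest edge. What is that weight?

Checking several routes:
G-A-F-C: max(17, 14, 17) = 17
G-A-H-B-C: max(17, 8, 11, 12) = 17
G-A-H-E-F-C: max(17, 8, 16, 11, 17) = 17
G-A-H-C: max(17, 8, 13) = 17
Smallest bottleneck: 17.

17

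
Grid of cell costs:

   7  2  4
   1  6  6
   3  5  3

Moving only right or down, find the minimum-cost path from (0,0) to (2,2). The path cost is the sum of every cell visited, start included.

Best path: (0,0) (1,0) (2,0) (2,1) (2,2)
Cost: 7 + 1 + 3 + 5 + 3 = 19

19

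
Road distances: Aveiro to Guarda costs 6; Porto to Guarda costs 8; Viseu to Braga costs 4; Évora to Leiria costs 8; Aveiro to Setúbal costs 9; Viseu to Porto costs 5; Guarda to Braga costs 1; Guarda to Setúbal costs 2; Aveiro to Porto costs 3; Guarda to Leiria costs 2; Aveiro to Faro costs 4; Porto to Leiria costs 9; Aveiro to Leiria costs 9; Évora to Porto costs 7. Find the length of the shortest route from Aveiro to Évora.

10

Some routes from Aveiro to Évora:
Aveiro - Porto - Leiria - Évora: 3 + 9 + 8 = 20
Aveiro - Guarda - Leiria - Évora: 6 + 2 + 8 = 16
Aveiro - Leiria - Évora: 9 + 8 = 17
Aveiro - Porto - Évora: 3 + 7 = 10
Aveiro - Porto - Guarda - Leiria - Évora: 3 + 8 + 2 + 8 = 21
Best route has total 10.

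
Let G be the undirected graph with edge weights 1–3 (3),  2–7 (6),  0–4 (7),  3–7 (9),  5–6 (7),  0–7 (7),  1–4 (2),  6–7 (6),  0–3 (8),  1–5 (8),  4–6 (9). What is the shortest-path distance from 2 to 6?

12

Some routes from 2 to 6:
2 → 7 → 6: 6 + 6 = 12
2 → 7 → 0 → 3 → 1 → 4 → 6: 6 + 7 + 8 + 3 + 2 + 9 = 35
2 → 7 → 3 → 1 → 4 → 6: 6 + 9 + 3 + 2 + 9 = 29
2 → 7 → 3 → 1 → 5 → 6: 6 + 9 + 3 + 8 + 7 = 33
2 → 7 → 0 → 4 → 6: 6 + 7 + 7 + 9 = 29
Best route has total 12.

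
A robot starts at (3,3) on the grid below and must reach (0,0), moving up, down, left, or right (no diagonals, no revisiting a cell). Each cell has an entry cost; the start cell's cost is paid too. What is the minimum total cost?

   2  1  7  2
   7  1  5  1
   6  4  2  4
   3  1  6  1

15

Best path: r3c3→r2c3→r1c3→r1c2→r1c1→r0c1→r0c0
Cost: 1 + 4 + 1 + 5 + 1 + 1 + 2 = 15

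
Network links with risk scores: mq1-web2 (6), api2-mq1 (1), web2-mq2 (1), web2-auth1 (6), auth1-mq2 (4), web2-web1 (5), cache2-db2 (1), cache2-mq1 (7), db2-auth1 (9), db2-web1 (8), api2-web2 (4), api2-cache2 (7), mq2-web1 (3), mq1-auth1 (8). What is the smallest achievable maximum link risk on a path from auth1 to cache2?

7

Comparing a few candidate routes:
auth1 -> web2 -> api2 -> mq1 -> cache2: max(6, 4, 1, 7) = 7
auth1 -> web2 -> mq1 -> cache2: max(6, 6, 7) = 7
auth1 -> web2 -> mq1 -> api2 -> cache2: max(6, 6, 1, 7) = 7
The minimum achievable maximum is 7.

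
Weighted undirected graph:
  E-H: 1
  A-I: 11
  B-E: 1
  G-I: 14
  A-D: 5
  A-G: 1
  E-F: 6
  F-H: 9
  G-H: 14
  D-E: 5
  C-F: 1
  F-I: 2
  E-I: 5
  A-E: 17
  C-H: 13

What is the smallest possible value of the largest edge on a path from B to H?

1

Some routes from B to H:
B -> E -> D -> A -> I -> F -> H: max(1, 5, 5, 11, 2, 9) = 11
B -> E -> I -> F -> H: max(1, 5, 2, 9) = 9
B -> E -> I -> F -> C -> H: max(1, 5, 2, 1, 13) = 13
B -> E -> F -> H: max(1, 6, 9) = 9
B -> E -> H: max(1, 1) = 1
B -> E -> F -> C -> H: max(1, 6, 1, 13) = 13
Best route has worst link 1.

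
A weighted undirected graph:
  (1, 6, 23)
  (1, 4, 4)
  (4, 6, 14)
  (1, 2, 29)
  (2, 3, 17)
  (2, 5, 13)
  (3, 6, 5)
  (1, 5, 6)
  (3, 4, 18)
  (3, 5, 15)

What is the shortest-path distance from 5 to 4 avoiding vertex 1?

Checking several routes:
5 → 3 → 4: 15 + 18 = 33
5 → 2 → 3 → 4: 13 + 17 + 18 = 48
5 → 3 → 6 → 4: 15 + 5 + 14 = 34
Shortest: 33.

33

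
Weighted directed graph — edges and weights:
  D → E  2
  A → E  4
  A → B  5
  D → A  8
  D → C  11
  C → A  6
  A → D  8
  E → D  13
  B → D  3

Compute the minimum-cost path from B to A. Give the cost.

11

Candidate routes:
B-D-C-A: 3 + 11 + 6 = 20
B-D-A: 3 + 8 = 11
Best route has total 11.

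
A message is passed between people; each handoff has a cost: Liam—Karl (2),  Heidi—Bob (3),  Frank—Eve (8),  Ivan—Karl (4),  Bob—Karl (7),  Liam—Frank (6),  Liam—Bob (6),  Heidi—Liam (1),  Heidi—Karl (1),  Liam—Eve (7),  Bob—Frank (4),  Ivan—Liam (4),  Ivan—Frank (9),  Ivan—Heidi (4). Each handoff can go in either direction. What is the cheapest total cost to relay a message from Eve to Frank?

8

Comparing a few candidate routes:
Eve -> Liam -> Heidi -> Bob -> Frank: 7 + 1 + 3 + 4 = 15
Eve -> Frank: 8
Eve -> Liam -> Frank: 7 + 6 = 13
Shortest: 8.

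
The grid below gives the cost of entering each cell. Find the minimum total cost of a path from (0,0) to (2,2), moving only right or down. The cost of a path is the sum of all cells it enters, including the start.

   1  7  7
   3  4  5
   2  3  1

10

Take r0c0 → r1c0 → r2c0 → r2c1 → r2c2 for a total of 1 + 3 + 2 + 3 + 1 = 10.
For comparison, the top-then-right route costs 21.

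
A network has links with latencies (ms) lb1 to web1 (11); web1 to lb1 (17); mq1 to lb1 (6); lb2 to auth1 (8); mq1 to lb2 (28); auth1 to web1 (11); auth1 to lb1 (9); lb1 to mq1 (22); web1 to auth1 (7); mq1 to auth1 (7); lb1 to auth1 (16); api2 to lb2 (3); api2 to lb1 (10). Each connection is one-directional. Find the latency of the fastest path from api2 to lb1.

Candidate routes:
api2→lb2→auth1→web1→lb1: 3 + 8 + 11 + 17 = 39
api2→lb2→auth1→lb1: 3 + 8 + 9 = 20
api2→lb1: 10
Shortest: 10 ms.

10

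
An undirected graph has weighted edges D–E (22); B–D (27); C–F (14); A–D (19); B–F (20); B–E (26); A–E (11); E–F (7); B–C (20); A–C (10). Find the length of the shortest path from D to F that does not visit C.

A few of the D→F routes:
D - B - F: 27 + 20 = 47
D - A - E - F: 19 + 11 + 7 = 37
D - B - E - F: 27 + 26 + 7 = 60
D - E - F: 22 + 7 = 29
Shortest: 29.

29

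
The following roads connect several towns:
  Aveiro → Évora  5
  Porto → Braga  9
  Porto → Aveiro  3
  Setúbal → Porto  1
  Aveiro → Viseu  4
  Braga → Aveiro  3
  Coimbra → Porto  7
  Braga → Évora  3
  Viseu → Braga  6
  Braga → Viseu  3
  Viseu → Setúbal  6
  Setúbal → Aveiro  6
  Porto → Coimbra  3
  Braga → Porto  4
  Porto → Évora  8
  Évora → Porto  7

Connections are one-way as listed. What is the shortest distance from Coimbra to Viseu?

14

Routes from Coimbra to Viseu:
Coimbra -> Porto -> Braga -> Aveiro -> Viseu: 7 + 9 + 3 + 4 = 23
Coimbra -> Porto -> Braga -> Viseu: 7 + 9 + 3 = 19
Coimbra -> Porto -> Aveiro -> Viseu: 7 + 3 + 4 = 14
The minimum is 14.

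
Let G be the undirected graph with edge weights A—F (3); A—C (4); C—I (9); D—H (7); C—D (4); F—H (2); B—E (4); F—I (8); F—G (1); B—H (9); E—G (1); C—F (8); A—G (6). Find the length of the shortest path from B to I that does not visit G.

19

Some routes from B to I avoiding G:
B → H → F → A → C → I: 9 + 2 + 3 + 4 + 9 = 27
B → H → D → C → I: 9 + 7 + 4 + 9 = 29
B → H → F → C → I: 9 + 2 + 8 + 9 = 28
B → H → F → I: 9 + 2 + 8 = 19
The minimum is 19.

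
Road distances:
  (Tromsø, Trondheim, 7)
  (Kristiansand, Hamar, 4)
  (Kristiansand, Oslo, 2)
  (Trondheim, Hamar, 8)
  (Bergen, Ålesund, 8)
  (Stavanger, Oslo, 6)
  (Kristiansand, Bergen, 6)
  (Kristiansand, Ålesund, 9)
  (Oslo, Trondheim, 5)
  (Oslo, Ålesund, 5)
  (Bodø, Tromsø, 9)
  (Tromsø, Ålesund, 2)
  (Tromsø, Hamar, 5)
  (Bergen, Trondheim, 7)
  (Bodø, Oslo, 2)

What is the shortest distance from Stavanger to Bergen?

14

Checking several routes:
Stavanger → Oslo → Ålesund → Bergen: 6 + 5 + 8 = 19
Stavanger → Oslo → Trondheim → Bergen: 6 + 5 + 7 = 18
Stavanger → Oslo → Kristiansand → Bergen: 6 + 2 + 6 = 14
Best route has total 14.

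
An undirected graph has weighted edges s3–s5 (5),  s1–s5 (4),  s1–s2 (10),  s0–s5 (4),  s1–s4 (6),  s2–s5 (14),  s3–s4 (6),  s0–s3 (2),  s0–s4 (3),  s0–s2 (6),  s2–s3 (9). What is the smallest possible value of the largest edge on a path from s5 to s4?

4

A few of the s5→s4 routes:
s5→s3→s0→s4: max(5, 2, 3) = 5
s5→s1→s4: max(4, 6) = 6
s5→s0→s4: max(4, 3) = 4
s5→s0→s3→s4: max(4, 2, 6) = 6
s5→s3→s4: max(5, 6) = 6
The minimum achievable maximum is 4.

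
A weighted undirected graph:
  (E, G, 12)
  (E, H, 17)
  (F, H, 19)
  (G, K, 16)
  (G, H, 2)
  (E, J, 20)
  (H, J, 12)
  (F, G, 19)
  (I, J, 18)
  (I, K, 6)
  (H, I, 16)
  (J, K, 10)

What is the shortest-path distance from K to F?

35

A few of the K→F routes:
K-G-F: 16 + 19 = 35
K-I-H-G-F: 6 + 16 + 2 + 19 = 43
K-G-H-F: 16 + 2 + 19 = 37
K-I-H-F: 6 + 16 + 19 = 41
K-J-H-G-F: 10 + 12 + 2 + 19 = 43
K-J-H-F: 10 + 12 + 19 = 41
The minimum is 35.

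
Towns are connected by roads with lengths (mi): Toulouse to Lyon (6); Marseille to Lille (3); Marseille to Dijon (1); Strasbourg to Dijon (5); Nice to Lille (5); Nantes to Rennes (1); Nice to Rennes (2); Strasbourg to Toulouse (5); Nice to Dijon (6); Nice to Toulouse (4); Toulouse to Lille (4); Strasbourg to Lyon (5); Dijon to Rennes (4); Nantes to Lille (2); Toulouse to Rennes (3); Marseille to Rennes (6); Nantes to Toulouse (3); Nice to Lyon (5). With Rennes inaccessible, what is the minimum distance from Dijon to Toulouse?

A few of the Dijon→Toulouse routes:
Dijon -> Marseille -> Lille -> Nice -> Toulouse: 1 + 3 + 5 + 4 = 13
Dijon -> Nice -> Toulouse: 6 + 4 = 10
Dijon -> Strasbourg -> Toulouse: 5 + 5 = 10
Dijon -> Marseille -> Lille -> Nantes -> Toulouse: 1 + 3 + 2 + 3 = 9
Dijon -> Nice -> Lille -> Toulouse: 6 + 5 + 4 = 15
Dijon -> Marseille -> Lille -> Toulouse: 1 + 3 + 4 = 8
The minimum is 8 mi.

8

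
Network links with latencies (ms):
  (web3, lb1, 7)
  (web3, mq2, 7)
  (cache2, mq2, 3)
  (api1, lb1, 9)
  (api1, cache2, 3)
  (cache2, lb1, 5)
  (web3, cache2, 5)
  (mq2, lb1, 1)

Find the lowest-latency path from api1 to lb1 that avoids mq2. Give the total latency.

Paths from api1 to lb1 avoiding mq2:
api1→lb1: 9
api1→cache2→lb1: 3 + 5 = 8
api1→cache2→web3→lb1: 3 + 5 + 7 = 15
Best route has total 8 ms.

8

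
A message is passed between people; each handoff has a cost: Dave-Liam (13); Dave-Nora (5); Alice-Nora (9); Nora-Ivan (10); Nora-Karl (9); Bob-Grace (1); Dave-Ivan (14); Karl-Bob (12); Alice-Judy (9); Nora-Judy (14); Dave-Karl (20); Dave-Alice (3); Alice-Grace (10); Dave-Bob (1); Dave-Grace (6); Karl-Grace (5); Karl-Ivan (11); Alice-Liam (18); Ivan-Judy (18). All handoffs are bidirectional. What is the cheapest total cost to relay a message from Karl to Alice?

Comparing a few candidate routes:
Karl-Grace-Alice: 5 + 10 = 15
Karl-Grace-Bob-Dave-Alice: 5 + 1 + 1 + 3 = 10
Karl-Grace-Dave-Alice: 5 + 6 + 3 = 14
Best route has total 10.

10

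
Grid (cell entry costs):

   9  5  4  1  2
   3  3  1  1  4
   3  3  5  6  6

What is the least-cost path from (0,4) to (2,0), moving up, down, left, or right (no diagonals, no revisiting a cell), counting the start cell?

14

Take r0c4→r0c3→r1c3→r1c2→r1c1→r1c0→r2c0 for a total of 2 + 1 + 1 + 1 + 3 + 3 + 3 = 14.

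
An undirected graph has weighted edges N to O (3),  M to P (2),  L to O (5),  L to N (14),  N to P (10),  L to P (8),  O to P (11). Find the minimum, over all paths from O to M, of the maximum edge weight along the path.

Checking several routes:
O → P → M: max(11, 2) = 11
O → L → P → M: max(5, 8, 2) = 8
O → N → L → P → M: max(3, 14, 8, 2) = 14
O → N → P → M: max(3, 10, 2) = 10
The minimum achievable maximum is 8.

8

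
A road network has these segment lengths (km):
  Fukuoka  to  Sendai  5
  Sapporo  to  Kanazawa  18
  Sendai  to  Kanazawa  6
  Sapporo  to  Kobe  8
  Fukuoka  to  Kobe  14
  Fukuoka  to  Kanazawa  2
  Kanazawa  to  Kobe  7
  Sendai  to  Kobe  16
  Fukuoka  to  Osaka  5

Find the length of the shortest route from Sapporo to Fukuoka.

17

Comparing a few candidate routes:
Sapporo→Kobe→Fukuoka: 8 + 14 = 22
Sapporo→Kanazawa→Fukuoka: 18 + 2 = 20
Sapporo→Kobe→Kanazawa→Fukuoka: 8 + 7 + 2 = 17
Shortest: 17 km.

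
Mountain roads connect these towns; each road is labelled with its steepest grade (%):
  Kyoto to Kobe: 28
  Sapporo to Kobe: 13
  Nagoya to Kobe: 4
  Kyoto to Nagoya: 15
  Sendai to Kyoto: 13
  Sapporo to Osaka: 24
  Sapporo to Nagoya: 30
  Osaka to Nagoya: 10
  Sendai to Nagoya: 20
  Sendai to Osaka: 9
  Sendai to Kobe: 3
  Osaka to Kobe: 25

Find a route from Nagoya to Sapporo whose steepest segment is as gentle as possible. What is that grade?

Some routes from Nagoya to Sapporo:
Nagoya -> Sendai -> Kobe -> Sapporo: max(20, 3, 13) = 20
Nagoya -> Kobe -> Sapporo: max(4, 13) = 13
Nagoya -> Kyoto -> Sendai -> Kobe -> Sapporo: max(15, 13, 3, 13) = 15
Nagoya -> Osaka -> Sendai -> Kobe -> Sapporo: max(10, 9, 3, 13) = 13
Best route has worst link 13%.

13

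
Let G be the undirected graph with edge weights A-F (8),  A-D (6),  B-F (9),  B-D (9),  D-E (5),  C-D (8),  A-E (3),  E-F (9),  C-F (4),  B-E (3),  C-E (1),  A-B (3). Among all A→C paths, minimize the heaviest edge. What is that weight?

3

Some routes from A to C:
A-D-E-C: max(6, 5, 1) = 6
A-E-C: max(3, 1) = 3
A-E-D-C: max(3, 5, 8) = 8
A-B-E-C: max(3, 3, 1) = 3
The minimum achievable maximum is 3.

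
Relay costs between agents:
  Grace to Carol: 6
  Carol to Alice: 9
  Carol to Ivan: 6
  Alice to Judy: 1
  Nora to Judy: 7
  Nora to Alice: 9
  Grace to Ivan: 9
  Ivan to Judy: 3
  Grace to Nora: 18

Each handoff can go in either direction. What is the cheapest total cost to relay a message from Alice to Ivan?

Some routes from Alice to Ivan:
Alice - Carol - Grace - Ivan: 9 + 6 + 9 = 24
Alice - Judy - Nora - Grace - Ivan: 1 + 7 + 18 + 9 = 35
Alice - Carol - Ivan: 9 + 6 = 15
Alice - Judy - Ivan: 1 + 3 = 4
Alice - Nora - Judy - Ivan: 9 + 7 + 3 = 19
Shortest: 4.

4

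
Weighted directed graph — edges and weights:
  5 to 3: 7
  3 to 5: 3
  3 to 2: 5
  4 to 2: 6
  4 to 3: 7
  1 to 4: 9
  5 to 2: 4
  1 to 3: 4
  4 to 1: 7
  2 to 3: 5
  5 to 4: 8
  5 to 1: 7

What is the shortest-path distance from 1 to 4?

9

Candidate routes:
1-3-5-4: 4 + 3 + 8 = 15
1-4: 9
Shortest: 9.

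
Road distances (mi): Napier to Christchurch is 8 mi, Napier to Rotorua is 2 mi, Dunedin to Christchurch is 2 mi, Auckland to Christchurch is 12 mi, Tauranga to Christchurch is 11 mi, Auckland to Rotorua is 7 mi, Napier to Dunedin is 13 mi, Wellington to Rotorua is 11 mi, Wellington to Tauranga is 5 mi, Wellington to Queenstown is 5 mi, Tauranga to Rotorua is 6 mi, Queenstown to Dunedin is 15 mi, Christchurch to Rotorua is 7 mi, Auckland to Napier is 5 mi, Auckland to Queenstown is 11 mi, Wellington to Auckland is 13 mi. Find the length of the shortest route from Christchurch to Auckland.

Some routes from Christchurch to Auckland:
Christchurch → Napier → Rotorua → Auckland: 8 + 2 + 7 = 17
Christchurch → Rotorua → Auckland: 7 + 7 = 14
Christchurch → Rotorua → Napier → Auckland: 7 + 2 + 5 = 14
Christchurch → Napier → Auckland: 8 + 5 = 13
Christchurch → Auckland: 12
Christchurch → Dunedin → Napier → Auckland: 2 + 13 + 5 = 20
The minimum is 12 mi.

12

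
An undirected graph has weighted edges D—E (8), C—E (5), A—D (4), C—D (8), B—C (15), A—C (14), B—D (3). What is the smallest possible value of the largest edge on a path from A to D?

4

Routes from A to D:
A → C → D: max(14, 8) = 14
A → C → E → D: max(14, 5, 8) = 14
A → D: max(4) = 4
A → C → B → D: max(14, 15, 3) = 15
Smallest bottleneck: 4.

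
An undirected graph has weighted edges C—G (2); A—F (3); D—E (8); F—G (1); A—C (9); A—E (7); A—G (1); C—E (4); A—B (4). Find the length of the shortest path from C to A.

3

Paths from C to A:
C→E→A: 4 + 7 = 11
C→G→A: 2 + 1 = 3
C→G→F→A: 2 + 1 + 3 = 6
C→A: 9
Shortest: 3.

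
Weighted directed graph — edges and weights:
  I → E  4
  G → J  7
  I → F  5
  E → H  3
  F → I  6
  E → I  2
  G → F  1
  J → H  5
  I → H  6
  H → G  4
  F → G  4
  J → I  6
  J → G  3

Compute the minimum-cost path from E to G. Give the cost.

7

Candidate routes:
E -> I -> F -> G: 2 + 5 + 4 = 11
E -> H -> G: 3 + 4 = 7
E -> I -> H -> G: 2 + 6 + 4 = 12
Shortest: 7.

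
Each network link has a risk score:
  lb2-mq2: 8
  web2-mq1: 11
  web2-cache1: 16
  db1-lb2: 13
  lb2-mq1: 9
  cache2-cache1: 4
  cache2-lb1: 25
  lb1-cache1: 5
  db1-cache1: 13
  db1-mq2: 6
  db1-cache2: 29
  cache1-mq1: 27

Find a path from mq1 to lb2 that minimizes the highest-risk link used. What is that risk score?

Checking several routes:
mq1 - cache1 - db1 - mq2 - lb2: max(27, 13, 6, 8) = 27
mq1 - lb2: max(9) = 9
mq1 - cache1 - db1 - lb2: max(27, 13, 13) = 27
mq1 - web2 - cache1 - db1 - lb2: max(11, 16, 13, 13) = 16
mq1 - web2 - cache1 - db1 - mq2 - lb2: max(11, 16, 13, 6, 8) = 16
Best route has worst link 9.

9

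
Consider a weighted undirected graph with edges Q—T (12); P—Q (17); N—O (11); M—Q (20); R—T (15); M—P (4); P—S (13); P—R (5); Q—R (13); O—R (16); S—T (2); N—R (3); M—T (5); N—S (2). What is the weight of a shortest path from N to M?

Comparing a few candidate routes:
N - S - P - M: 2 + 13 + 4 = 19
N - S - T - M: 2 + 2 + 5 = 9
N - R - T - M: 3 + 15 + 5 = 23
N - R - P - M: 3 + 5 + 4 = 12
Shortest: 9.

9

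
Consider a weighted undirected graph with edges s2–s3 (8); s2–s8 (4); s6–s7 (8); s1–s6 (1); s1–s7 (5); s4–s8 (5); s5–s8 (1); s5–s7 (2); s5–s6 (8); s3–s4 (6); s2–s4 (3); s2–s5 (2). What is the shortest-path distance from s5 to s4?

Comparing a few candidate routes:
s5 - s8 - s4: 1 + 5 = 6
s5 - s8 - s2 - s4: 1 + 4 + 3 = 8
s5 - s2 - s4: 2 + 3 = 5
Shortest: 5.

5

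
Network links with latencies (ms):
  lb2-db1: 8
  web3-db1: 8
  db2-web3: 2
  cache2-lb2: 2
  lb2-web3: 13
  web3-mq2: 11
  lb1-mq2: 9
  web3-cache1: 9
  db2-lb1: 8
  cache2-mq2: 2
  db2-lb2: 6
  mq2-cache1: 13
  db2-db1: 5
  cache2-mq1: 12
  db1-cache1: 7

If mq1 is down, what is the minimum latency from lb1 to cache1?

Checking several routes:
lb1→db2→web3→cache1: 8 + 2 + 9 = 19
lb1→mq2→cache1: 9 + 13 = 22
lb1→db2→db1→cache1: 8 + 5 + 7 = 20
Best route has total 19 ms.

19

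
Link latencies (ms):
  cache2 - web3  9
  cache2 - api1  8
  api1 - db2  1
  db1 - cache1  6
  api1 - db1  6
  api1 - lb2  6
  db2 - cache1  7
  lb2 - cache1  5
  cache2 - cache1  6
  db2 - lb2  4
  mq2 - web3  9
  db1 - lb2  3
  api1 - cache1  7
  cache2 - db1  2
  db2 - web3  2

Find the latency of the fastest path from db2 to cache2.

9

A few of the db2→cache2 routes:
db2→api1→cache2: 1 + 8 = 9
db2→lb2→db1→cache2: 4 + 3 + 2 = 9
db2→api1→db1→cache2: 1 + 6 + 2 = 9
The minimum is 9 ms.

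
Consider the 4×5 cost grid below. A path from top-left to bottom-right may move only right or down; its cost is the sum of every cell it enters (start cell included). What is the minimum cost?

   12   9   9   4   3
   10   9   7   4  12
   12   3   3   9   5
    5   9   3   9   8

56

Take [0,0]→[0,1]→[1,1]→[2,1]→[2,2]→[3,2]→[3,3]→[3,4] for a total of 12 + 9 + 9 + 3 + 3 + 3 + 9 + 8 = 56.
(Top row then right column would cost 62.)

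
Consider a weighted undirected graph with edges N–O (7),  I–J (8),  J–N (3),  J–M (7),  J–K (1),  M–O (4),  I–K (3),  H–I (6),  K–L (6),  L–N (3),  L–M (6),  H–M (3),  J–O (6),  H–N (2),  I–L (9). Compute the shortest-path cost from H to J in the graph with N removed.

Comparing a few candidate routes:
H-I-L-K-J: 6 + 9 + 6 + 1 = 22
H-I-K-J: 6 + 3 + 1 = 10
H-I-J: 6 + 8 = 14
H-M-O-J: 3 + 4 + 6 = 13
H-M-J: 3 + 7 = 10
H-M-L-K-J: 3 + 6 + 6 + 1 = 16
Shortest: 10.

10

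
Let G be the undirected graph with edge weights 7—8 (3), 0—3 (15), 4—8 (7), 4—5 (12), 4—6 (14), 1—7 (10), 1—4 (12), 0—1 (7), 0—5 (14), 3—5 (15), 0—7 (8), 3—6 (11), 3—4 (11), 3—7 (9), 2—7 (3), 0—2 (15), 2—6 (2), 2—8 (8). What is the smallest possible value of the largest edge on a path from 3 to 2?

Checking several routes:
3 -> 6 -> 2: max(11, 2) = 11
3 -> 7 -> 2: max(9, 3) = 9
3 -> 4 -> 8 -> 7 -> 2: max(11, 7, 3, 3) = 11
3 -> 4 -> 1 -> 0 -> 7 -> 2: max(11, 12, 7, 8, 3) = 12
3 -> 7 -> 8 -> 2: max(9, 3, 8) = 9
3 -> 4 -> 8 -> 2: max(11, 7, 8) = 11
Smallest bottleneck: 9.

9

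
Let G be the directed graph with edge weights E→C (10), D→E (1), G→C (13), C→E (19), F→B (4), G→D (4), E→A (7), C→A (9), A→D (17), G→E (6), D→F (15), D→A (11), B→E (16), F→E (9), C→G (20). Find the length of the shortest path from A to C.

28

Routes from A to C:
A-D-F-B-E-C: 17 + 15 + 4 + 16 + 10 = 62
A-D-F-E-C: 17 + 15 + 9 + 10 = 51
A-D-E-C: 17 + 1 + 10 = 28
Best route has total 28.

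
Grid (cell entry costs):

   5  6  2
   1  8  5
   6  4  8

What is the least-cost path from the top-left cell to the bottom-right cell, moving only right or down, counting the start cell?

24

Take r0c0 -> r1c0 -> r2c0 -> r2c1 -> r2c2 for a total of 5 + 1 + 6 + 4 + 8 = 24.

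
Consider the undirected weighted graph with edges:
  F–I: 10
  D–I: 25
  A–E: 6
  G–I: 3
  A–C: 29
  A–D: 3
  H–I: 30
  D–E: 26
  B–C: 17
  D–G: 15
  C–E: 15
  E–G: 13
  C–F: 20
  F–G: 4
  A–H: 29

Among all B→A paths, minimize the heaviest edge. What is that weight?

Comparing a few candidate routes:
B → C → F → G → D → A: max(17, 20, 4, 15, 3) = 20
B → C → E → A: max(17, 15, 6) = 17
B → C → F → G → E → A: max(17, 20, 4, 13, 6) = 20
B → C → E → G → D → A: max(17, 15, 13, 15, 3) = 17
Best route has worst link 17.

17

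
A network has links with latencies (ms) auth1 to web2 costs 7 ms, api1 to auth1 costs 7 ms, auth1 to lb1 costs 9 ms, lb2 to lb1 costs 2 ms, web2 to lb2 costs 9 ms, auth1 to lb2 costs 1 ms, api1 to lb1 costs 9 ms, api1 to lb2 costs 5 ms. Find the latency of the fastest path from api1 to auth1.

Comparing a few candidate routes:
api1-lb2-web2-auth1: 5 + 9 + 7 = 21
api1-lb2-lb1-auth1: 5 + 2 + 9 = 16
api1-lb1-auth1: 9 + 9 = 18
api1-lb1-lb2-auth1: 9 + 2 + 1 = 12
api1-lb2-auth1: 5 + 1 = 6
api1-auth1: 7
Shortest: 6 ms.

6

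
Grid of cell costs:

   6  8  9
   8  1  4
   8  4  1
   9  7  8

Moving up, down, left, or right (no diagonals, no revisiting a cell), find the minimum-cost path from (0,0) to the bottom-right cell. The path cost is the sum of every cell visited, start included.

One optimal route is [0,0] [0,1] [1,1] [1,2] [2,2] [3,2].
Its cost is 6 + 8 + 1 + 4 + 1 + 8 = 28.

28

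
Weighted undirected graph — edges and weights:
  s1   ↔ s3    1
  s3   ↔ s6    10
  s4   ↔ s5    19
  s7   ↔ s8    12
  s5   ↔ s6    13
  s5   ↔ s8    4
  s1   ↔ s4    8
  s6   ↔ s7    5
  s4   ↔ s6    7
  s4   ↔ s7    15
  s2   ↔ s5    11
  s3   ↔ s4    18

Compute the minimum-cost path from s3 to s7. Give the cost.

A few of the s3→s7 routes:
s3 -> s1 -> s4 -> s6 -> s7: 1 + 8 + 7 + 5 = 21
s3 -> s1 -> s4 -> s7: 1 + 8 + 15 = 24
s3 -> s4 -> s6 -> s7: 18 + 7 + 5 = 30
s3 -> s6 -> s4 -> s7: 10 + 7 + 15 = 32
s3 -> s4 -> s7: 18 + 15 = 33
s3 -> s6 -> s7: 10 + 5 = 15
Shortest: 15.

15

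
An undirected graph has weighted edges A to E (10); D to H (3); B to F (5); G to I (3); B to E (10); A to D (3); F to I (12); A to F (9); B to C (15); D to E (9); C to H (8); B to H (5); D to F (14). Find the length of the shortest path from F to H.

10

Some routes from F to H:
F→B→C→H: 5 + 15 + 8 = 28
F→B→H: 5 + 5 = 10
F→B→E→D→H: 5 + 10 + 9 + 3 = 27
F→A→D→H: 9 + 3 + 3 = 15
F→D→H: 14 + 3 = 17
Best route has total 10.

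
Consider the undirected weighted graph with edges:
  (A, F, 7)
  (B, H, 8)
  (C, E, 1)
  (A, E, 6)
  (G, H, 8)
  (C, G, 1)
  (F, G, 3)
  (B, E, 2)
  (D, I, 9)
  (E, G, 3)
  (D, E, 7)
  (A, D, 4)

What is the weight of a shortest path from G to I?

18

Comparing a few candidate routes:
G -> C -> E -> D -> I: 1 + 1 + 7 + 9 = 18
G -> E -> A -> D -> I: 3 + 6 + 4 + 9 = 22
G -> F -> A -> D -> I: 3 + 7 + 4 + 9 = 23
G -> E -> D -> I: 3 + 7 + 9 = 19
G -> C -> E -> A -> D -> I: 1 + 1 + 6 + 4 + 9 = 21
G -> F -> A -> E -> D -> I: 3 + 7 + 6 + 7 + 9 = 32
Shortest: 18.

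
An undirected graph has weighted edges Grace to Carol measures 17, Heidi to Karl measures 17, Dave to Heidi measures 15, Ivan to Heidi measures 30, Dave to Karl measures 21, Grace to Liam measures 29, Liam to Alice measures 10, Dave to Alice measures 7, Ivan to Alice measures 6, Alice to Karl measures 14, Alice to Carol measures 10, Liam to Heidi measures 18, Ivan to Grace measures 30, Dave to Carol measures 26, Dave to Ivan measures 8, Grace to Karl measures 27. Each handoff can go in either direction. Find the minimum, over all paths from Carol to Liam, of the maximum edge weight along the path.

Checking several routes:
Carol→Alice→Karl→Heidi→Liam: max(10, 14, 17, 18) = 18
Carol→Alice→Dave→Heidi→Liam: max(10, 7, 15, 18) = 18
Carol→Alice→Dave→Karl→Heidi→Liam: max(10, 7, 21, 17, 18) = 21
Carol→Alice→Liam: max(10, 10) = 10
Carol→Alice→Ivan→Dave→Heidi→Liam: max(10, 6, 8, 15, 18) = 18
Best route has worst link 10.

10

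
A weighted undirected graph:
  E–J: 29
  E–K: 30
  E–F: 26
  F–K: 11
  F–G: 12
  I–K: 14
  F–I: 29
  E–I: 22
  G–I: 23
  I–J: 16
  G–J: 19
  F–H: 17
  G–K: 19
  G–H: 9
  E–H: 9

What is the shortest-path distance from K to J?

Checking several routes:
K → F → G → J: 11 + 12 + 19 = 42
K → G → J: 19 + 19 = 38
K → I → J: 14 + 16 = 30
K → F → H → G → J: 11 + 17 + 9 + 19 = 56
K → I → G → J: 14 + 23 + 19 = 56
Best route has total 30.

30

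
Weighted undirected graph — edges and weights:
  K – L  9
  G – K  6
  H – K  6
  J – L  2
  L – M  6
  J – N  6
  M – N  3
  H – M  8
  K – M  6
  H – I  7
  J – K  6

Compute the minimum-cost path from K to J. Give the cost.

6

A few of the K→J routes:
K-L-J: 9 + 2 = 11
K-H-M-L-J: 6 + 8 + 6 + 2 = 22
K-J: 6
K-M-L-J: 6 + 6 + 2 = 14
K-M-N-J: 6 + 3 + 6 = 15
Best route has total 6.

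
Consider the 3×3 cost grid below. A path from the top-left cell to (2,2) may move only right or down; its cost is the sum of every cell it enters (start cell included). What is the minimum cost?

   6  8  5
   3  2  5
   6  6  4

Take (0,0) -> (1,0) -> (1,1) -> (1,2) -> (2,2) for a total of 6 + 3 + 2 + 5 + 4 = 20.

20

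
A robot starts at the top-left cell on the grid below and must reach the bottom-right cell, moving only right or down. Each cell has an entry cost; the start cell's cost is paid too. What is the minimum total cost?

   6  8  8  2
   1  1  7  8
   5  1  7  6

Best path: (0,0)→(1,0)→(1,1)→(2,1)→(2,2)→(2,3)
Cost: 6 + 1 + 1 + 1 + 7 + 6 = 22

22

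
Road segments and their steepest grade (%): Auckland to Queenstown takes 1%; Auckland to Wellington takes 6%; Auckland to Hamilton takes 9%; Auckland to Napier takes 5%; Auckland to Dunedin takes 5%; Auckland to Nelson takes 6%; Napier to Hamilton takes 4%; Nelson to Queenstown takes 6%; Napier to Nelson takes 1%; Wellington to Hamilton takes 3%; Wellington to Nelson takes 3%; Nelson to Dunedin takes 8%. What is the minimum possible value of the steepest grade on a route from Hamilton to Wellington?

Comparing a few candidate routes:
Hamilton -> Napier -> Auckland -> Queenstown -> Nelson -> Wellington: max(4, 5, 1, 6, 3) = 6
Hamilton -> Napier -> Auckland -> Nelson -> Wellington: max(4, 5, 6, 3) = 6
Hamilton -> Napier -> Auckland -> Wellington: max(4, 5, 6) = 6
Hamilton -> Wellington: max(3) = 3
Hamilton -> Napier -> Nelson -> Wellington: max(4, 1, 3) = 4
Hamilton -> Napier -> Nelson -> Auckland -> Wellington: max(4, 1, 6, 6) = 6
Best route has worst link 3%.

3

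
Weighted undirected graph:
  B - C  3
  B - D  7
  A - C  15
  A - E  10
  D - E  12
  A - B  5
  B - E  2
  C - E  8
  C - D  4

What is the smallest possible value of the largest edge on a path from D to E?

A few of the D→E routes:
D -> C -> E: max(4, 8) = 8
D -> C -> B -> E: max(4, 3, 2) = 4
D -> B -> C -> E: max(7, 3, 8) = 8
D -> B -> E: max(7, 2) = 7
Best route has worst link 4.

4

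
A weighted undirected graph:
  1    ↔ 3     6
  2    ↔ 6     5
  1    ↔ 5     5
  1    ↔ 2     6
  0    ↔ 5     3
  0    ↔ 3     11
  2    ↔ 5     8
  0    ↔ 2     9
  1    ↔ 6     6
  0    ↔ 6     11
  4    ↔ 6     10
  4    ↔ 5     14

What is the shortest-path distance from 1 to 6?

Checking several routes:
1 → 6: 6
1 → 5 → 0 → 2 → 6: 5 + 3 + 9 + 5 = 22
1 → 2 → 6: 6 + 5 = 11
1 → 5 → 0 → 6: 5 + 3 + 11 = 19
1 → 5 → 2 → 6: 5 + 8 + 5 = 18
The minimum is 6.

6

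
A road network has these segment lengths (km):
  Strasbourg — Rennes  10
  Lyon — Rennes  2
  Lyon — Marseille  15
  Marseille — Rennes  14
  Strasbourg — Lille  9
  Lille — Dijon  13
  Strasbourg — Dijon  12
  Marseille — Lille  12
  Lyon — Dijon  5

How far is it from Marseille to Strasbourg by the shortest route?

Comparing a few candidate routes:
Marseille -> Lille -> Strasbourg: 12 + 9 = 21
Marseille -> Rennes -> Strasbourg: 14 + 10 = 24
Marseille -> Lyon -> Dijon -> Strasbourg: 15 + 5 + 12 = 32
Marseille -> Lyon -> Rennes -> Strasbourg: 15 + 2 + 10 = 27
Best route has total 21 km.

21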